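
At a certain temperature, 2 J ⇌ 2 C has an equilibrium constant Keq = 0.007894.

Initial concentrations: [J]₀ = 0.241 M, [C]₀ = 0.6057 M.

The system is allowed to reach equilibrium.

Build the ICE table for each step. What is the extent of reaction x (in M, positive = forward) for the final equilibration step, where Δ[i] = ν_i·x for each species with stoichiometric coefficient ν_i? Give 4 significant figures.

Q₀ = 6.317 vs Keq = 0.007894 ⇒ Q>K, reverse
Step 1:
                   J          C
  Initial      0.241     0.6057
  Change      0.5366    -0.5366
  Equil       0.7776    0.06909
  solve Keq expr → x = -0.2683; check Q = 0.007894

x = -0.2683 M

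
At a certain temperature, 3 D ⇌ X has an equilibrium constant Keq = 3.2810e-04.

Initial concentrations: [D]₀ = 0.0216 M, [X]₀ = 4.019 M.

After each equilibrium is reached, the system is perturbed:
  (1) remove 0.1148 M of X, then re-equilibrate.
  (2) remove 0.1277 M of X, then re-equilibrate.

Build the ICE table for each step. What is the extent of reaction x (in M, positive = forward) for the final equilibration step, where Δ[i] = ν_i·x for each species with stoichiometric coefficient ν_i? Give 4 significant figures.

Q₀ = 3.9880e+05 vs Keq = 3.2810e-04 ⇒ Q>K, reverse
Step 1:
                   D          X
  init        0.0216      4.019
  Δ            10.81     -3.602
  eq           10.83     0.4166
  solve Keq expr → x = -3.602; check Q = 3.2810e-04
Then remove 0.1148 M of X.
Step 2:
                   D          X
  init         10.83     0.3018
  Δ          -0.2574    0.08579
  eq           10.57     0.3876
  solve Keq expr → x = 0.08579; check Q = 3.2810e-04
Then remove 0.1277 M of X.
Step 3:
                   D          X
  init         10.57     0.2599
  Δ            -0.29    0.09667
  eq           10.28     0.3566
  solve Keq expr → x = 0.09667; check Q = 3.2810e-04

x = 0.09667 M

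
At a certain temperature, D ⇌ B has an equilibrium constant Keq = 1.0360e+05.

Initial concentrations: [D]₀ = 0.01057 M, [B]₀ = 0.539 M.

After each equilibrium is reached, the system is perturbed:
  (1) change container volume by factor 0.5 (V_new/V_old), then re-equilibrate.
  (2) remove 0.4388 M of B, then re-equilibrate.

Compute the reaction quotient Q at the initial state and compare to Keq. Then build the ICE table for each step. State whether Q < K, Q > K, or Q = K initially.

Q₀ = 50.99 vs Keq = 1.0360e+05 ⇒ Q<K, forward
Step 1:
                  D         B
  I         0.01057     0.539
  C        -0.01056   0.01056
  E       5.3047e-06    0.5496
  solve Keq expr → x = 0.01056; check Q = 1.0360e+05
Then change container volume by factor 0.5 (V_new/V_old).
Step 2:
                  D         B
  I       1.0609e-05     1.099
  C               0         0
  E       1.0609e-05     1.099
  solve Keq expr → x = 0; check Q = 1.0360e+05
Then remove 0.4388 M of B.
Step 3:
                  D         B
  I       1.0609e-05    0.6603
  C       -4.2355e-06 4.2355e-06
  E       6.3739e-06    0.6603
  solve Keq expr → x = 4.2355e-06; check Q = 1.0360e+05

Q₀ = 50.99; Q < K (proceeds forward)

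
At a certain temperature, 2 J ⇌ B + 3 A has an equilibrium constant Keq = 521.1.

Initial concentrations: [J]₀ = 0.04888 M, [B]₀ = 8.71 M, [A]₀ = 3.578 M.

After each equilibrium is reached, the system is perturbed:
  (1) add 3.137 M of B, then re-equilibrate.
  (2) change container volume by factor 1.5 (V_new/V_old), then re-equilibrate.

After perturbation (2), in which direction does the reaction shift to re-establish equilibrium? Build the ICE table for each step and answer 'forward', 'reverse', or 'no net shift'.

Q₀ = 1.6698e+05 vs Keq = 521.1 ⇒ Q>K, reverse
Step 1:
                  J         B         A
  I         0.04888      8.71     3.578
  C          0.5381   -0.2691   -0.8072
  E           0.587     8.441     2.771
  solve Keq expr → x = -0.2691; check Q = 521.1
Then add 3.137 M of B.
Step 2:
                  J         B         A
  I           0.587     11.58     2.771
  C          0.0641  -0.03205  -0.09615
  E          0.6511     11.55     2.675
  solve Keq expr → x = -0.03205; check Q = 521.1
Then change container volume by factor 1.5 (V_new/V_old).
Step 3:
                  J         B         A
  I          0.4341     7.697     1.783
  C         -0.1046   0.05228    0.1569
  E          0.3295      7.75      1.94
  solve Keq expr → x = 0.05228; check Q = 521.1

Direction: forward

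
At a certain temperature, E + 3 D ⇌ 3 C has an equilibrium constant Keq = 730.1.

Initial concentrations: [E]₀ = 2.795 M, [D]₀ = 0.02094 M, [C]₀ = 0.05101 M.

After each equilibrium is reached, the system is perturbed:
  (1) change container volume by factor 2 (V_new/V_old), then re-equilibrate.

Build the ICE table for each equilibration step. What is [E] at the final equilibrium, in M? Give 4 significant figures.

[E]_eq = 1.395 M

Q₀ = 5.172 vs Keq = 730.1 ⇒ Q<K, forward
Step 1:
                    E           D           C
  I             2.795     0.02094     0.05101
  C         -0.005226    -0.01568     0.01568
  E              2.79    0.005261     0.06669
  solve Keq expr → x = 0.005226; check Q = 730.1
Then change container volume by factor 2 (V_new/V_old).
Step 2:
                    E           D           C
  I             1.395    0.002631     0.03334
  C        2.0725e-04  6.2176e-04 -6.2176e-04
  E             1.395    0.003252     0.03272
  solve Keq expr → x = -2.0725e-04; check Q = 730.1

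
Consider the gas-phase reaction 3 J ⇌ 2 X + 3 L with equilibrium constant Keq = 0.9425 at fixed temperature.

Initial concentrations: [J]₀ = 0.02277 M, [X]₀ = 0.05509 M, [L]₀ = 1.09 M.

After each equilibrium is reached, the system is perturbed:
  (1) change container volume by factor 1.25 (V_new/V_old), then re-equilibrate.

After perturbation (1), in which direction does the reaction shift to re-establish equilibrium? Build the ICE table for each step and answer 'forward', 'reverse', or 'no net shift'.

Q₀ = 332.9 vs Keq = 0.9425 ⇒ Q>K, reverse
Step 1:
                    J           X           L
  Initial     0.02277     0.05509        1.09
  Change      0.05354    -0.03569    -0.05354
  Equil       0.07631      0.0194       1.036
  solve Keq expr → x = -0.01785; check Q = 0.9425
Then change container volume by factor 1.25 (V_new/V_old).
Step 2:
                    J           X           L
  Initial     0.06105     0.01552      0.8292
  Change    -0.003319    0.002213    0.003319
  Equil       0.05773     0.01773      0.8325
  solve Keq expr → x = 0.001106; check Q = 0.9425

Direction: forward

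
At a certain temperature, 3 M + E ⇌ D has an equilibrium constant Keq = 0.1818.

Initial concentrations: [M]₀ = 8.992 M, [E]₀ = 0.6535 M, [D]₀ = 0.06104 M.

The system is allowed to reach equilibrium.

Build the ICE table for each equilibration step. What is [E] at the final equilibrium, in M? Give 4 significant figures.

Q₀ = 1.2847e-04 vs Keq = 0.1818 ⇒ Q<K, forward
Step 1:
                  M         E         D
  init        8.992    0.6535   0.06104
  Δ          -1.928   -0.6425    0.6425
  eq          7.064   0.01098    0.7036
  solve Keq expr → x = 0.6425; check Q = 0.1818

[E]_eq = 0.01098 M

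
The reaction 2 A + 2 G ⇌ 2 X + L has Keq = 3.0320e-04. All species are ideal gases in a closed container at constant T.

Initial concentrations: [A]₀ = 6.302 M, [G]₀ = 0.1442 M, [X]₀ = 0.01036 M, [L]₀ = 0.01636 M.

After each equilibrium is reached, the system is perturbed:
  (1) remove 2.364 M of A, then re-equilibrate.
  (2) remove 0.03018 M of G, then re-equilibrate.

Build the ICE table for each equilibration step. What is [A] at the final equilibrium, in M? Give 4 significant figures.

Q₀ = 2.1263e-06 vs Keq = 3.0320e-04 ⇒ Q<K, forward
Step 1:
                  A         G         X         L
  init        6.302    0.1442   0.01036   0.01636
  Δ        -0.04472  -0.04472   0.04472   0.02236
  eq          6.257   0.09948   0.05508   0.03872
  solve Keq expr → x = 0.02236; check Q = 3.0320e-04
Then remove 2.364 M of A.
Step 2:
                  A         G         X         L
  init        3.893   0.09948   0.05508   0.03872
  Δ         0.01269   0.01269  -0.01269 -0.006343
  eq          3.906    0.1122    0.0424   0.03238
  solve Keq expr → x = -0.006343; check Q = 3.0320e-04
Then remove 0.03018 M of G.
Step 3:
                  A         G         X         L
  init        3.906   0.08198    0.0424   0.03238
  Δ        0.006836  0.006836 -0.006836 -0.003418
  eq          3.913   0.08882   0.03556   0.02896
  solve Keq expr → x = -0.003418; check Q = 3.0320e-04

[A]_eq = 3.913 M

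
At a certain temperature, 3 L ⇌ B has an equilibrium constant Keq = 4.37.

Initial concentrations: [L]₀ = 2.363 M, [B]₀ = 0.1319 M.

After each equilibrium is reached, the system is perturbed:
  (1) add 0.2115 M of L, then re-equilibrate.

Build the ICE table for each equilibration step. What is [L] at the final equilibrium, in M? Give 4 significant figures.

Q₀ = 0.009997 vs Keq = 4.37 ⇒ Q<K, forward
Step 1:
                   L          B
  init         2.363     0.1319
  Δ           -1.811     0.6036
  eq          0.5521     0.7355
  solve Keq expr → x = 0.6036; check Q = 4.37
Then add 0.2115 M of L.
Step 2:
                   L          B
  init        0.7636     0.7355
  Δ          -0.1956    0.06521
  eq           0.568     0.8007
  solve Keq expr → x = 0.06521; check Q = 4.37

[L]_eq = 0.568 M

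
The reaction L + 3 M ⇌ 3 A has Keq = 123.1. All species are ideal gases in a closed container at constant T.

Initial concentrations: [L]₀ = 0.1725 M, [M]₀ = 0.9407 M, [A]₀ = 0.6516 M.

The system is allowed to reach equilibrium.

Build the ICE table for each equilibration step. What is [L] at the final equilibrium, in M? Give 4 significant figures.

[L]_eq = 0.04798 M

Q₀ = 1.927 vs Keq = 123.1 ⇒ Q<K, forward
Step 1:
                  L         M         A
  init       0.1725    0.9407    0.6516
  Δ         -0.1245   -0.3736    0.3736
  eq        0.04798    0.5671     1.025
  solve Keq expr → x = 0.1245; check Q = 123.1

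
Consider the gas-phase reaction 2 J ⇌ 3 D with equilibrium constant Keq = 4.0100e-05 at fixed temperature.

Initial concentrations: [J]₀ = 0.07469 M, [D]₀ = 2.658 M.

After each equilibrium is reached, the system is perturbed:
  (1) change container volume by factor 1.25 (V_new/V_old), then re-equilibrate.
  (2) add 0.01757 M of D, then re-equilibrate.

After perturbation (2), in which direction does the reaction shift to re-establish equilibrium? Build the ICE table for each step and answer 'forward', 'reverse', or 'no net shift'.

Q₀ = 3366 vs Keq = 4.0100e-05 ⇒ Q>K, reverse
Step 1:
                    J           D
  init        0.07469       2.658
  Δ             1.738      -2.607
  eq            1.813     0.05089
  solve Keq expr → x = -0.869; check Q = 4.0100e-05
Then change container volume by factor 1.25 (V_new/V_old).
Step 2:
                    J           D
  init           1.45     0.04071
  Δ         -0.002068    0.003102
  eq            1.448     0.04381
  solve Keq expr → x = 0.001034; check Q = 4.0100e-05
Then add 0.01757 M of D.
Step 3:
                    J           D
  init          1.448     0.06138
  Δ           0.01156    -0.01734
  eq             1.46     0.04404
  solve Keq expr → x = -0.005779; check Q = 4.0100e-05

Direction: reverse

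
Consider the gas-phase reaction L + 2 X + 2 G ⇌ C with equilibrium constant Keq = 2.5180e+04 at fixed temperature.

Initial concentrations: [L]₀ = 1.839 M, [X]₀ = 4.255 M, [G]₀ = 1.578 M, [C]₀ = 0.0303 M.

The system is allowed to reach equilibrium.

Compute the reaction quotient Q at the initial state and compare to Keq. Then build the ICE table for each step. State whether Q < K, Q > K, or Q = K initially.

Q₀ = 3.6547e-04; Q < K (proceeds forward)

Q₀ = 3.6547e-04 vs Keq = 2.5180e+04 ⇒ Q<K, forward
Step 1:
                  L         X         G         C
  Initial     1.839     4.255     1.578    0.0303
  Change     -0.788    -1.576    -1.576     0.788
  Equil       1.051     2.679  0.002076    0.8183
  solve Keq expr → x = 0.788; check Q = 2.5180e+04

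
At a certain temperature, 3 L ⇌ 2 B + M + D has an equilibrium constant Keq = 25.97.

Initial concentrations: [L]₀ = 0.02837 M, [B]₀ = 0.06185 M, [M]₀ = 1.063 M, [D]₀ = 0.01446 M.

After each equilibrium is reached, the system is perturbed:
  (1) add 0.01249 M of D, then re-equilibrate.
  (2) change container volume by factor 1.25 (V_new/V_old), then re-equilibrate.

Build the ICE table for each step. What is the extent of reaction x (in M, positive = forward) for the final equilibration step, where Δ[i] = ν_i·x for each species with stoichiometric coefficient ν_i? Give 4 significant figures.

x = 2.9472e-04 M

Q₀ = 2.575 vs Keq = 25.97 ⇒ Q<K, forward
Step 1:
                  L         B         M         D
  I         0.02837   0.06185     1.063   0.01446
  C        -0.01276  0.008504  0.004252  0.004252
  E         0.01561   0.07035     1.067   0.01871
  solve Keq expr → x = 0.004252; check Q = 25.97
Then add 0.01249 M of D.
Step 2:
                  L         B         M         D
  I         0.01561   0.07035     1.067    0.0312
  C        0.002449 -0.001633 -8.1629e-04 -8.1629e-04
  E         0.01806   0.06872     1.066   0.03039
  solve Keq expr → x = -8.1629e-04; check Q = 25.97
Then change container volume by factor 1.25 (V_new/V_old).
Step 3:
                  L         B         M         D
  I         0.01445   0.05498    0.8531   0.02431
  C       -8.8415e-04 5.8943e-04 2.9472e-04 2.9472e-04
  E         0.01357   0.05557    0.8534    0.0246
  solve Keq expr → x = 2.9472e-04; check Q = 25.97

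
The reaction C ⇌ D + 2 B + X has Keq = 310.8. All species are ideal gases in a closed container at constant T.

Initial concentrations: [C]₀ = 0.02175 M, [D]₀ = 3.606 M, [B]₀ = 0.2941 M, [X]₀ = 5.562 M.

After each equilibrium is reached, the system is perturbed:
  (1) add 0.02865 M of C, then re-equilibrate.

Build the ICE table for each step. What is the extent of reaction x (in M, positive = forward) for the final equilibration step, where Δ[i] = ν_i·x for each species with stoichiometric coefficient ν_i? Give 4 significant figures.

Q₀ = 79.76 vs Keq = 310.8 ⇒ Q<K, forward
Step 1:
                    C           D           B           X
  Initial     0.02175       3.606      0.2941       5.562
  Change     -0.01493     0.01493     0.02986     0.01493
  Equil      0.006819       3.621       0.324       5.577
  solve Keq expr → x = 0.01493; check Q = 310.8
Then add 0.02865 M of C.
Step 2:
                    C           D           B           X
  Initial     0.03547       3.621       0.324       5.577
  Change     -0.02616     0.02616     0.05232     0.02616
  Equil      0.009309       3.647      0.3763       5.603
  solve Keq expr → x = 0.02616; check Q = 310.8

x = 0.02616 M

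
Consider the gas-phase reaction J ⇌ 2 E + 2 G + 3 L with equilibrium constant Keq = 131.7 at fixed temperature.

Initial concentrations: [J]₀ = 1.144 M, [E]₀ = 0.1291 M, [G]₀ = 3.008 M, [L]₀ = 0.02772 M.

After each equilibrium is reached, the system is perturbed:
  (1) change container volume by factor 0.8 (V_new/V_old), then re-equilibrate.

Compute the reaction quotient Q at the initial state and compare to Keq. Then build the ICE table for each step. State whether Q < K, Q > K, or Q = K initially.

Q₀ = 2.8078e-06; Q < K (proceeds forward)

Q₀ = 2.8078e-06 vs Keq = 131.7 ⇒ Q<K, forward
Step 1:
                    J           E           G           L
  init          1.144      0.1291       3.008     0.02772
  Δ           -0.5126       1.025       1.025       1.538
  eq           0.6314       1.154       4.033       1.566
  solve Keq expr → x = 0.5126; check Q = 131.7
Then change container volume by factor 0.8 (V_new/V_old).
Step 2:
                    J           E           G           L
  init         0.7893       1.443       5.041       1.957
  Δ            0.1315     -0.2629     -0.2629     -0.3944
  eq           0.9207        1.18       4.779       1.562
  solve Keq expr → x = -0.1315; check Q = 131.7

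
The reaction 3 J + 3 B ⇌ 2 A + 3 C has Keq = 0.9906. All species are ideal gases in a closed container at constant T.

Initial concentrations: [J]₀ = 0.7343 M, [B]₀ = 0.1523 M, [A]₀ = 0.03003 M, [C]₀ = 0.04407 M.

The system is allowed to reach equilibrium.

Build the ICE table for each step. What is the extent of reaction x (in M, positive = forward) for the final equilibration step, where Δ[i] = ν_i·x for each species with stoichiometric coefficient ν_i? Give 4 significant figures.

Q₀ = 5.5185e-05 vs Keq = 0.9906 ⇒ Q<K, forward
Step 1:
                   J          B          A          C
  init        0.7343     0.1523    0.03003    0.04407
  Δ          -0.1026    -0.1026    0.06842     0.1026
  eq          0.6317    0.04967    0.09845     0.1467
  solve Keq expr → x = 0.03421; check Q = 0.9906

x = 0.03421 M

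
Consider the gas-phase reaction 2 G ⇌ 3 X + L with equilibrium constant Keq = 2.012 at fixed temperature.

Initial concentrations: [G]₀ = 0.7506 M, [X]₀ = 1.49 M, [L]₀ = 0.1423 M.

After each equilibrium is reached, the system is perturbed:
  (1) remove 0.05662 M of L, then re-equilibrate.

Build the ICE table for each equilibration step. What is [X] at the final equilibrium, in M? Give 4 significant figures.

Q₀ = 0.8355 vs Keq = 2.012 ⇒ Q<K, forward
Step 1:
                  G         X         L
  I          0.7506      1.49    0.1423
  C         -0.1005    0.1507   0.05024
  E          0.6501     1.641    0.1925
  solve Keq expr → x = 0.05024; check Q = 2.012
Then remove 0.05662 M of L.
Step 2:
                  G         X         L
  I          0.6501     1.641    0.1359
  C         -0.0374    0.0561    0.0187
  E          0.6127     1.697    0.1546
  solve Keq expr → x = 0.0187; check Q = 2.012

[X]_eq = 1.697 M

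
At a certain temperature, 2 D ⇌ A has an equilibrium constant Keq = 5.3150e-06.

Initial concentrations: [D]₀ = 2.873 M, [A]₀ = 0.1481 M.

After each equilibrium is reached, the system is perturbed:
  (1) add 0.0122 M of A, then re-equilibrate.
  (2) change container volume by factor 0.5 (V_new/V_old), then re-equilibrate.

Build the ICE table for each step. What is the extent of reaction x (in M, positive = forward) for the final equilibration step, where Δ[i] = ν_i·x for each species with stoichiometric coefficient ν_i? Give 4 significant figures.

Q₀ = 0.01794 vs Keq = 5.3150e-06 ⇒ Q>K, reverse
Step 1:
                   D          A
  Initial      2.873     0.1481
  Change      0.2961     -0.148
  Equil        3.169 5.3379e-05
  solve Keq expr → x = -0.148; check Q = 5.3150e-06
Then add 0.0122 M of A.
Step 2:
                   D          A
  Initial      3.169    0.01225
  Change      0.0244    -0.0122
  Equil        3.193 5.4204e-05
  solve Keq expr → x = -0.0122; check Q = 5.3150e-06
Then change container volume by factor 0.5 (V_new/V_old).
Step 3:
                   D          A
  Initial      6.387 1.0841e-04
  Change  -2.1679e-04 1.0839e-04
  Equil        6.387 2.1680e-04
  solve Keq expr → x = 1.0839e-04; check Q = 5.3150e-06

x = 1.0839e-04 M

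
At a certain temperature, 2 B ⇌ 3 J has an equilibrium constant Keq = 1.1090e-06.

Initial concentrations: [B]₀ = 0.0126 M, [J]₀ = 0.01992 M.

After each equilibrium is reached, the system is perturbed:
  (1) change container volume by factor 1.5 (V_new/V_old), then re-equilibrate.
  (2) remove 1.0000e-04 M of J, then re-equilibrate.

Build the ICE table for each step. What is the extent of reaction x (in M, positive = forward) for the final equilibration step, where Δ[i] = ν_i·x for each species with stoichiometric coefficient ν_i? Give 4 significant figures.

x = 3.2745e-05 M

Q₀ = 0.04979 vs Keq = 1.1090e-06 ⇒ Q>K, reverse
Step 1:
                  B         J
  Initial    0.0126   0.01992
  Change    0.01269  -0.01903
  Equil     0.02529 8.9171e-04
  solve Keq expr → x = -0.006343; check Q = 1.1090e-06
Then change container volume by factor 1.5 (V_new/V_old).
Step 2:
                  B         J
  Initial   0.01686 5.9448e-04
  Change  -5.6341e-05 8.4512e-05
  Equil      0.0168 6.7899e-04
  solve Keq expr → x = 2.8171e-05; check Q = 1.1090e-06
Then remove 1.0000e-04 M of J.
Step 3:
                  B         J
  Initial    0.0168 5.7899e-04
  Change  -6.5490e-05 9.8234e-05
  Equil     0.01674 6.7722e-04
  solve Keq expr → x = 3.2745e-05; check Q = 1.1090e-06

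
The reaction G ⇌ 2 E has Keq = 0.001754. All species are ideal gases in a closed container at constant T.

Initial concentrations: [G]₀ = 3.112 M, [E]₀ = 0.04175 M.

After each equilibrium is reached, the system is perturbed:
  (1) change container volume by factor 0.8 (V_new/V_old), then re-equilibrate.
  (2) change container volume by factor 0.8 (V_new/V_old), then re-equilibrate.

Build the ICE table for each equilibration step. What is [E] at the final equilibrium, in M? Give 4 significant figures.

[E]_eq = 0.09222 M

Q₀ = 5.6011e-04 vs Keq = 0.001754 ⇒ Q<K, forward
Step 1:
                   G          E
  I            3.112    0.04175
  C         -0.01597    0.03194
  E            3.096    0.07369
  solve Keq expr → x = 0.01597; check Q = 0.001754
Then change container volume by factor 0.8 (V_new/V_old).
Step 2:
                   G          E
  I             3.87    0.09211
  C         0.004837  -0.009673
  E            3.875    0.08244
  solve Keq expr → x = -0.004837; check Q = 0.001754
Then change container volume by factor 0.8 (V_new/V_old).
Step 3:
                   G          E
  I            4.844     0.1031
  C         0.005414   -0.01083
  E            4.849    0.09222
  solve Keq expr → x = -0.005414; check Q = 0.001754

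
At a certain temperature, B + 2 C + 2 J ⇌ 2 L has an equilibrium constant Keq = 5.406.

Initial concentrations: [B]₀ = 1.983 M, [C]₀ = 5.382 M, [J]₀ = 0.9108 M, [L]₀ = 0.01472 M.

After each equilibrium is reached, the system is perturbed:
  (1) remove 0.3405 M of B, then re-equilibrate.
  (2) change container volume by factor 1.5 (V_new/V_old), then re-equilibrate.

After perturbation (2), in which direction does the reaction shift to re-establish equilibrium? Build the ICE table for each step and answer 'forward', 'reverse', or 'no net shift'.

Direction: reverse

Q₀ = 4.5474e-06 vs Keq = 5.406 ⇒ Q<K, forward
Step 1:
                    B           C           J           L
  I             1.983       5.382      0.9108     0.01472
  C           -0.4228     -0.8455     -0.8455      0.8455
  E              1.56       4.536     0.06529      0.8602
  solve Keq expr → x = 0.4228; check Q = 5.406
Then remove 0.3405 M of B.
Step 2:
                    B           C           J           L
  I              1.22       4.536     0.06529      0.8602
  C          0.003829    0.007658    0.007658   -0.007658
  E             1.224       4.544     0.07295      0.8526
  solve Keq expr → x = -0.003829; check Q = 5.406
Then change container volume by factor 1.5 (V_new/V_old).
Step 3:
                    B           C           J           L
  I            0.8157       3.029     0.04863      0.5684
  C           0.01683     0.03365     0.03365    -0.03365
  E            0.8325       3.063     0.08229      0.5347
  solve Keq expr → x = -0.01683; check Q = 5.406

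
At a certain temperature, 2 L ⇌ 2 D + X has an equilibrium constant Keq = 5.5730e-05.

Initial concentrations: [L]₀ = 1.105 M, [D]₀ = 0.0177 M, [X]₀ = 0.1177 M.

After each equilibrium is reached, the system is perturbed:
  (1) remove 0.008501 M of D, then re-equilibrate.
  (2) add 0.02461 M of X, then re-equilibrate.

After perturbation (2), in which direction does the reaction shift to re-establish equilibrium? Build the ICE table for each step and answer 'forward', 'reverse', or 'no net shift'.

Direction: reverse

Q₀ = 3.0199e-05 vs Keq = 5.5730e-05 ⇒ Q<K, forward
Step 1:
                   L          D          X
  init         1.105     0.0177     0.1177
  Δ        -0.005921   0.005921    0.00296
  eq           1.099    0.02362     0.1207
  solve Keq expr → x = 0.00296; check Q = 5.5730e-05
Then remove 0.008501 M of D.
Step 2:
                   L          D          X
  init         1.099    0.01512     0.1207
  Δ        -0.007953   0.007953   0.003976
  eq           1.091    0.02307     0.1246
  solve Keq expr → x = 0.003976; check Q = 5.5730e-05
Then add 0.02461 M of X.
Step 3:
                   L          D          X
  init         1.091    0.02307     0.1492
  Δ         0.001885  -0.001885 -9.4225e-04
  eq           1.093    0.02119     0.1483
  solve Keq expr → x = -9.4225e-04; check Q = 5.5730e-05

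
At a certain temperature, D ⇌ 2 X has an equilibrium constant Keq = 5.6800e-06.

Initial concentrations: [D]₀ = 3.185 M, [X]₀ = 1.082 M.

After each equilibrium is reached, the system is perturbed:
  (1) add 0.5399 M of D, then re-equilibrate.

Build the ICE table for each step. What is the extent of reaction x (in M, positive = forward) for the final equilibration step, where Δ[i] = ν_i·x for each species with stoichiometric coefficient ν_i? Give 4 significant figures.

x = 1.6101e-04 M

Q₀ = 0.3676 vs Keq = 5.6800e-06 ⇒ Q>K, reverse
Step 1:
                  D         X
  init        3.185     1.082
  Δ          0.5387    -1.077
  eq          3.724  0.004599
  solve Keq expr → x = -0.5387; check Q = 5.6800e-06
Then add 0.5399 M of D.
Step 2:
                  D         X
  init        4.264  0.004599
  Δ       -1.6101e-04 3.2203e-04
  eq          4.263  0.004921
  solve Keq expr → x = 1.6101e-04; check Q = 5.6800e-06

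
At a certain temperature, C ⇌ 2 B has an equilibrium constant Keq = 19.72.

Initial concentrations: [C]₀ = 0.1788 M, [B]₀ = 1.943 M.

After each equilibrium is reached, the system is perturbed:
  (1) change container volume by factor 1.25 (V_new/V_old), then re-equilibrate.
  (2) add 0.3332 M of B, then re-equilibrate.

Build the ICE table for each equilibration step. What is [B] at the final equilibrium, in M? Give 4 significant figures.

Q₀ = 21.11 vs Keq = 19.72 ⇒ Q>K, reverse
Step 1:
                    C           B
  I            0.1788       1.943
  C          0.009081    -0.01816
  E            0.1879       1.925
  solve Keq expr → x = -0.009081; check Q = 19.72
Then change container volume by factor 1.25 (V_new/V_old).
Step 2:
                    C           B
  I            0.1503        1.54
  C          -0.02283     0.04565
  E            0.1275       1.586
  solve Keq expr → x = 0.02283; check Q = 19.72
Then add 0.3332 M of B.
Step 3:
                    C           B
  I            0.1275       1.919
  C           0.04289    -0.08578
  E            0.1704       1.833
  solve Keq expr → x = -0.04289; check Q = 19.72

[B]_eq = 1.833 M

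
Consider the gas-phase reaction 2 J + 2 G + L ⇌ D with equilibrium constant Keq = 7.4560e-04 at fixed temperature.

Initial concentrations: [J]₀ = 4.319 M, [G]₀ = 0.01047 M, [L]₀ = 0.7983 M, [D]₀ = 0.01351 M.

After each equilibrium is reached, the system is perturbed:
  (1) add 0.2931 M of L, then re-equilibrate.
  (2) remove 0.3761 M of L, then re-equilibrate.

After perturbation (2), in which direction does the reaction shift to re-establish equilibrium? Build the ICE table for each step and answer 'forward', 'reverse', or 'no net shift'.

Q₀ = 8.276 vs Keq = 7.4560e-04 ⇒ Q>K, reverse
Step 1:
                  J         G         L         D
  Initial     4.319   0.01047    0.7983   0.01351
  Change    0.02699   0.02699   0.01349  -0.01349
  Equil       4.346   0.03746    0.8118 1.6040e-05
  solve Keq expr → x = -0.01349; check Q = 7.4560e-04
Then add 0.2931 M of L.
Step 2:
                  J         G         L         D
  Initial     4.346   0.03746     1.105 1.6040e-05
  Change  -1.1555e-05 -1.1555e-05 -5.7777e-06 5.7777e-06
  Equil       4.346   0.03745     1.105 2.1818e-05
  solve Keq expr → x = 5.7777e-06; check Q = 7.4560e-04
Then remove 0.3761 M of L.
Step 3:
                  J         G         L         D
  Initial     4.346   0.03745    0.7288 2.1818e-05
  Change  1.4830e-05 1.4830e-05 7.4152e-06 -7.4152e-06
  Equil       4.346   0.03746    0.7288 1.4403e-05
  solve Keq expr → x = -7.4152e-06; check Q = 7.4560e-04

Direction: reverse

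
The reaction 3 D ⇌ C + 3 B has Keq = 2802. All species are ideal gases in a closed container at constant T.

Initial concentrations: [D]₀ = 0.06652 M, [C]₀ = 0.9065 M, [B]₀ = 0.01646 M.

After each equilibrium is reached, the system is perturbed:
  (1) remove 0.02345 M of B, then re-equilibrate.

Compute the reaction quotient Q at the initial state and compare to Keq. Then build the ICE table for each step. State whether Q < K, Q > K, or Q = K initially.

Q₀ = 0.01373 vs Keq = 2802 ⇒ Q<K, forward
Step 1:
                   D          C          B
  Initial    0.06652     0.9065    0.01646
  Change    -0.06115    0.02038    0.06115
  Equil     0.005368     0.9269    0.07761
  solve Keq expr → x = 0.02038; check Q = 2802
Then remove 0.02345 M of B.
Step 2:
                   D          C          B
  Initial   0.005368     0.9269    0.05416
  Change   -0.001516 5.0541e-04   0.001516
  Equil     0.003851     0.9274    0.05568
  solve Keq expr → x = 5.0541e-04; check Q = 2802

Q₀ = 0.01373; Q < K (proceeds forward)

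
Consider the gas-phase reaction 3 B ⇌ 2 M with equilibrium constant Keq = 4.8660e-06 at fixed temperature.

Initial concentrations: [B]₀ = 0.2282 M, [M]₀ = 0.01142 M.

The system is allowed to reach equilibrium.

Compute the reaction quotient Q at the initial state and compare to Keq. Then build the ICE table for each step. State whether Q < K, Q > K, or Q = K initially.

Q₀ = 0.01097 vs Keq = 4.8660e-06 ⇒ Q>K, reverse
Step 1:
                    B           M
  init         0.2282     0.01142
  Δ           0.01673    -0.01115
  eq           0.2449  2.6739e-04
  solve Keq expr → x = -0.005576; check Q = 4.8660e-06

Q₀ = 0.01097; Q > K (proceeds reverse)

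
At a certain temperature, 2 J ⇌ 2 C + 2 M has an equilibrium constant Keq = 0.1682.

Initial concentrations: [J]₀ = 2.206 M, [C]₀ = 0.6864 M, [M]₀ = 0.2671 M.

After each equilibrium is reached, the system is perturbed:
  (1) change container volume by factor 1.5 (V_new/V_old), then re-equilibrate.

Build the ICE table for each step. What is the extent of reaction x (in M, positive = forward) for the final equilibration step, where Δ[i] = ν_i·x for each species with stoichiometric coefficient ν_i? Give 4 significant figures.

x = 0.04861 M

Q₀ = 0.006907 vs Keq = 0.1682 ⇒ Q<K, forward
Step 1:
                   J          C          M
  Initial      2.206     0.6864     0.2671
  Change     -0.4073     0.4073     0.4073
  Equil        1.799      1.094     0.6744
  solve Keq expr → x = 0.2037; check Q = 0.1682
Then change container volume by factor 1.5 (V_new/V_old).
Step 2:
                   J          C          M
  Initial      1.199     0.7292     0.4496
  Change    -0.09722    0.09722    0.09722
  Equil        1.102     0.8264     0.5468
  solve Keq expr → x = 0.04861; check Q = 0.1682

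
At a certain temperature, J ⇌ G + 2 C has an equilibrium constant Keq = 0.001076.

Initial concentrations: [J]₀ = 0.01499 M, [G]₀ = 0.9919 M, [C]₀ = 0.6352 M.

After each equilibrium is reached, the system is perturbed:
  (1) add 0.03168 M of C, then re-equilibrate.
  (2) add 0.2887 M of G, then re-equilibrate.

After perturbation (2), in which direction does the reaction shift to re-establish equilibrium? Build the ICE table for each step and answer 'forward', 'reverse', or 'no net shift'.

Direction: reverse

Q₀ = 26.7 vs Keq = 0.001076 ⇒ Q>K, reverse
Step 1:
                    J           G           C
  Initial     0.01499      0.9919      0.6352
  Change       0.3064     -0.3064     -0.6127
  Equil        0.3214      0.6855     0.02246
  solve Keq expr → x = -0.3064; check Q = 0.001076
Then add 0.03168 M of C.
Step 2:
                    J           G           C
  Initial      0.3214      0.6855     0.05414
  Change      0.01544    -0.01544    -0.03088
  Equil        0.3368      0.6701     0.02326
  solve Keq expr → x = -0.01544; check Q = 0.001076
Then add 0.2887 M of G.
Step 3:
                    J           G           C
  Initial      0.3368      0.9588     0.02326
  Change     0.001871   -0.001871   -0.003741
  Equil        0.3387      0.9569     0.01951
  solve Keq expr → x = -0.001871; check Q = 0.001076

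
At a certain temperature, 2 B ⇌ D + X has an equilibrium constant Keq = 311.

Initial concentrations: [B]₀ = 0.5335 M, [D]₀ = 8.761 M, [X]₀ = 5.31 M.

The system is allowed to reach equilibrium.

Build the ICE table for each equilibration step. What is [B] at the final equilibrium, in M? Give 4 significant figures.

Q₀ = 163.4 vs Keq = 311 ⇒ Q<K, forward
Step 1:
                   B          D          X
  Initial     0.5335      8.761       5.31
  Change     -0.1426    0.07128    0.07128
  Equil       0.3909      8.832      5.381
  solve Keq expr → x = 0.07128; check Q = 311

[B]_eq = 0.3909 M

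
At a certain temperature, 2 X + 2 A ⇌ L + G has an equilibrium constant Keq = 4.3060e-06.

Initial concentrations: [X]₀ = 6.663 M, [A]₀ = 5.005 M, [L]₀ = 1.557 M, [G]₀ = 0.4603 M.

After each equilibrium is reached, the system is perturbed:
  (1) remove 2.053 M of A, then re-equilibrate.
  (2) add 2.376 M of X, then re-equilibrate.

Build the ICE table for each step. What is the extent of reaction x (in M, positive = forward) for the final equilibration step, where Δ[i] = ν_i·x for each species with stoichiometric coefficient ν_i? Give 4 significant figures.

x = 0.002404 M

Q₀ = 6.4444e-04 vs Keq = 4.3060e-06 ⇒ Q>K, reverse
Step 1:
                    X           A           L           G
  I             6.663       5.005       1.557      0.4603
  C             0.905       0.905     -0.4525     -0.4525
  E             7.568        5.91       1.104    0.007799
  solve Keq expr → x = -0.4525; check Q = 4.3060e-06
Then remove 2.053 M of A.
Step 2:
                    X           A           L           G
  I             7.568       3.857       1.104    0.007799
  C          0.008881    0.008881   -0.004441   -0.004441
  E             7.577       3.866         1.1    0.003358
  solve Keq expr → x = -0.004441; check Q = 4.3060e-06
Then add 2.376 M of X.
Step 3:
                    X           A           L           G
  I             9.953       3.866         1.1    0.003358
  C         -0.004808   -0.004808    0.002404    0.002404
  E             9.948       3.861       1.102    0.005762
  solve Keq expr → x = 0.002404; check Q = 4.3060e-06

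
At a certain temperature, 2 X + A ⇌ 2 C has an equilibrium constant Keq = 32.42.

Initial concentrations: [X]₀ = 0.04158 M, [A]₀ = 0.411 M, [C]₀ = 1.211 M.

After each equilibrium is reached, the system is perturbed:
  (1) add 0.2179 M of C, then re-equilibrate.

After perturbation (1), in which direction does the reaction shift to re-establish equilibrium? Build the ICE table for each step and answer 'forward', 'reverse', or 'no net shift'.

Direction: reverse

Q₀ = 2064 vs Keq = 32.42 ⇒ Q>K, reverse
Step 1:
                  X         A         C
  I         0.04158     0.411     1.211
  C           0.205    0.1025    -0.205
  E          0.2466    0.5135     1.006
  solve Keq expr → x = -0.1025; check Q = 32.42
Then add 0.2179 M of C.
Step 2:
                  X         A         C
  I          0.2466    0.5135     1.224
  C         0.03863   0.01931  -0.03863
  E          0.2852    0.5328     1.185
  solve Keq expr → x = -0.01931; check Q = 32.42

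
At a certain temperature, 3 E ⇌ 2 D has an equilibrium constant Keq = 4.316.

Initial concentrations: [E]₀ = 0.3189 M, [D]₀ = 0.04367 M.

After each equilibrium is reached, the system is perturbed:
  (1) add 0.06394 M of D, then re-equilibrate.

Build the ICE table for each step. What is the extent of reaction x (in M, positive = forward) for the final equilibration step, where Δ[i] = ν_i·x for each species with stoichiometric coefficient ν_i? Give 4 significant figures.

x = -0.01063 M

Q₀ = 0.0588 vs Keq = 4.316 ⇒ Q<K, forward
Step 1:
                   E          D
  I           0.3189    0.04367
  C          -0.1503     0.1002
  E           0.1686     0.1439
  solve Keq expr → x = 0.05009; check Q = 4.316
Then add 0.06394 M of D.
Step 2:
                   E          D
  I           0.1686     0.2078
  C          0.03189   -0.02126
  E           0.2005     0.1865
  solve Keq expr → x = -0.01063; check Q = 4.316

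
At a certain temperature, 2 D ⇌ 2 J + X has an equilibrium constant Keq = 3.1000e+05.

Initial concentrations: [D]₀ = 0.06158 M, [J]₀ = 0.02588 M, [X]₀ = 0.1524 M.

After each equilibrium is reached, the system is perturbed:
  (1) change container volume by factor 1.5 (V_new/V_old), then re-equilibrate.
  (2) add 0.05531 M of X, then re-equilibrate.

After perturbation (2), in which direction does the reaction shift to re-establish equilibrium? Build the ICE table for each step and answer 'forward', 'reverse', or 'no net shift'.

Q₀ = 0.02692 vs Keq = 3.1000e+05 ⇒ Q<K, forward
Step 1:
                   D          J          X
  Initial    0.06158    0.02588     0.1524
  Change    -0.06151    0.06151    0.03076
  Equil   6.7175e-05    0.08739     0.1832
  solve Keq expr → x = 0.03076; check Q = 3.1000e+05
Then change container volume by factor 1.5 (V_new/V_old).
Step 2:
                   D          J          X
  Initial 4.4783e-05    0.05826     0.1221
  Change  -8.2121e-06 8.2121e-06 4.1060e-06
  Equil   3.6571e-05    0.05827     0.1221
  solve Keq expr → x = 4.1060e-06; check Q = 3.1000e+05
Then add 0.05531 M of X.
Step 3:
                   D          J          X
  Initial 3.6571e-05    0.05827     0.1774
  Change  7.5051e-06 -7.5051e-06 -3.7525e-06
  Equil   4.4076e-05    0.05826     0.1774
  solve Keq expr → x = -3.7525e-06; check Q = 3.1000e+05

Direction: reverse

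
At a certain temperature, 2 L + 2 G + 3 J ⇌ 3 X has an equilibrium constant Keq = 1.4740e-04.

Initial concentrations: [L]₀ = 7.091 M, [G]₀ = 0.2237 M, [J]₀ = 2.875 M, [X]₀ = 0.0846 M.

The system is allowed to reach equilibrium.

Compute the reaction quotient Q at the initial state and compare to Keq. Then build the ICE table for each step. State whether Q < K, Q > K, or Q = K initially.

Q₀ = 1.0126e-05; Q < K (proceeds forward)

Q₀ = 1.0126e-05 vs Keq = 1.4740e-04 ⇒ Q<K, forward
Step 1:
                  L         G         J         X
  Initial     7.091    0.2237     2.875    0.0846
  Change   -0.05423  -0.05423  -0.08135   0.08135
  Equil       7.037    0.1695     2.794    0.1659
  solve Keq expr → x = 0.02712; check Q = 1.4740e-04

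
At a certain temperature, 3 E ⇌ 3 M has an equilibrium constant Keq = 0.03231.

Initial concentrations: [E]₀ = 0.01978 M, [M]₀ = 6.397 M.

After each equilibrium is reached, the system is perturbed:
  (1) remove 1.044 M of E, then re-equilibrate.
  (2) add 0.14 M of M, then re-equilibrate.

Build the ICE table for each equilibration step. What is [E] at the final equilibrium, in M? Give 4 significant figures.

Q₀ = 3.3826e+07 vs Keq = 0.03231 ⇒ Q>K, reverse
Step 1:
                   E          M
  I          0.01978      6.397
  C            4.847     -4.847
  E            4.867       1.55
  solve Keq expr → x = -1.616; check Q = 0.03231
Then remove 1.044 M of E.
Step 2:
                   E          M
  I            3.823       1.55
  C           0.2522    -0.2522
  E            4.075      1.298
  solve Keq expr → x = -0.08406; check Q = 0.03231
Then add 0.14 M of M.
Step 3:
                   E          M
  I            4.075      1.438
  C           0.1062    -0.1062
  E            4.181      1.332
  solve Keq expr → x = -0.03539; check Q = 0.03231

[E]_eq = 4.181 M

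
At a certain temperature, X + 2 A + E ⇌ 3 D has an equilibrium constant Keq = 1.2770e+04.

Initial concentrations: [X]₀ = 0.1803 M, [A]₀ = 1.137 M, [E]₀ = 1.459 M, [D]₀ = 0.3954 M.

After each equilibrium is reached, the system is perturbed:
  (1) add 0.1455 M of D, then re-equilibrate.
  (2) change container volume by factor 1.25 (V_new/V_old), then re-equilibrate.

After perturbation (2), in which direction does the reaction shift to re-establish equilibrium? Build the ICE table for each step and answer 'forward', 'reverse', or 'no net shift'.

Q₀ = 0.1818 vs Keq = 1.2770e+04 ⇒ Q<K, forward
Step 1:
                    X           A           E           D
  init         0.1803       1.137       1.459      0.3954
  Δ           -0.1802     -0.3604     -0.1802      0.5407
  eq       8.3282e-05      0.7766       1.279      0.9361
  solve Keq expr → x = 0.1802; check Q = 1.2770e+04
Then add 0.1455 M of D.
Step 2:
                    X           A           E           D
  init     8.3282e-05      0.7766       1.279       1.082
  Δ        4.5103e-05  9.0206e-05  4.5103e-05 -1.3531e-04
  eq       1.2839e-04      0.7767       1.279       1.081
  solve Keq expr → x = -4.5103e-05; check Q = 1.2770e+04
Then change container volume by factor 1.25 (V_new/V_old).
Step 3:
                    X           A           E           D
  init     1.0271e-04      0.6213       1.023      0.8651
  Δ        2.5618e-05  5.1237e-05  2.5618e-05 -7.6855e-05
  eq       1.2833e-04      0.6214       1.023      0.8651
  solve Keq expr → x = -2.5618e-05; check Q = 1.2770e+04

Direction: reverse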